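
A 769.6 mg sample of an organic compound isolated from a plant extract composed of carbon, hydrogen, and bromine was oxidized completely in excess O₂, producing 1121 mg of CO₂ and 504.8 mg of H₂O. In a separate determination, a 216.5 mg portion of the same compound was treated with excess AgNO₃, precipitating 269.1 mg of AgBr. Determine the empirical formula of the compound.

mol C = 1.121 g CO₂ ÷ 44.009 g/mol = 0.025472 mol
mol H = 2 × 0.5048 g H₂O ÷ 18.015 g/mol = 0.056042 mol
From the AgBr data: mol Br per gram of compound = (0.2691 ÷ 187.772) ÷ 0.2165 = 0.0066195 mol/g, so in the 0.7696 g combustion sample mol Br = 0.0050944 mol
Divide by the smallest (0.0050944 mol): C 5.000, H 11.001, Br 1.000

C5H11Br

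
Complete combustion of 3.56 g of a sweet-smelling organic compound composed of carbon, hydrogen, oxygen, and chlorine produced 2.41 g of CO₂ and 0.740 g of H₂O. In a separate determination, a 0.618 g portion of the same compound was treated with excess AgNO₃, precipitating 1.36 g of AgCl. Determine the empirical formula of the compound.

C2H3Cl2O2

mol C = 2.41 g CO₂ ÷ 44.009 g/mol = 0.05476 mol
mol H = 2 × 0.740 g H₂O ÷ 18.015 g/mol = 0.08215 mol
From the AgCl data: mol Cl per gram of compound = (1.36 ÷ 143.318) ÷ 0.618 = 0.01535 mol/g, so in the 3.56 g combustion sample mol Cl = 0.05466 mol
mass O = 3.56 − (0.6577 + 0.08281 + 1.938) = 0.8816 g → mol O = 0.8816 ÷ 15.999 = 0.05510 mol
Divide by the smallest (0.05466 mol): C 1.002, H 1.503, Cl 1.000, O 1.008
Multiplying each by 2 gives whole numbers: C 2.00, H 3.01, Cl 2.00, O 2.02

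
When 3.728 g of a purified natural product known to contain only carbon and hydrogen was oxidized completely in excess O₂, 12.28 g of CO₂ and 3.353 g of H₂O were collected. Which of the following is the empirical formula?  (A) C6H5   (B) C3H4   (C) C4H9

(B) C3H4

mol C = 12.28 g CO₂ ÷ 44.009 g/mol = 0.27903 mol
mol H = 2 × 3.353 g H₂O ÷ 18.015 g/mol = 0.37225 mol
Divide by the smallest (0.27903 mol): C 1.000, H 1.334
Multiplying each by 3 gives whole numbers: C 3.00, H 4.00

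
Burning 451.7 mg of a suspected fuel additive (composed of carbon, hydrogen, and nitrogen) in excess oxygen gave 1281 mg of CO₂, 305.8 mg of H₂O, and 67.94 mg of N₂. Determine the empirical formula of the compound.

mol C = 1.281 g CO₂ ÷ 44.009 g/mol = 0.029108 mol
mol H = 2 × 0.3058 g H₂O ÷ 18.015 g/mol = 0.033949 mol
mol N = 2 × 0.06794 g N₂ ÷ 28.014 g/mol = 0.0048504 mol
Divide by the smallest (0.0048504 mol): C 6.001, H 6.999, N 1.000

C6H7N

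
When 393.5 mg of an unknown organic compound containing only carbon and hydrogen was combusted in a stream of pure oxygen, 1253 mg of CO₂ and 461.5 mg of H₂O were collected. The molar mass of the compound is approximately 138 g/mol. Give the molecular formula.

C10H18

mol C = 1.253 g CO₂ ÷ 44.009 g/mol = 0.028471 mol
mol H = 2 × 0.4615 g H₂O ÷ 18.015 g/mol = 0.051235 mol
Divide by the smallest (0.028471 mol): C 1.000, H 1.800
Multiplying each by 5 gives whole numbers: C 5.00, H 9.00
Empirical formula: C5H9
Empirical-formula mass = 69.13 g/mol; 138 ÷ 69.13 ≈ 2, so the molecular formula is C10H18.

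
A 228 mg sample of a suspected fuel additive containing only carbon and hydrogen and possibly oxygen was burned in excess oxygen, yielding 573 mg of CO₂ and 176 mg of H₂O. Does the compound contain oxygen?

mol C = 0.573 g CO₂ ÷ 44.009 g/mol = 0.01302 mol
mol H = 2 × 0.176 g H₂O ÷ 18.015 g/mol = 0.01954 mol
C and H account for only 0.1761 g of the 0.228 g sample; the remaining 0.05192 g must be oxygen.

yes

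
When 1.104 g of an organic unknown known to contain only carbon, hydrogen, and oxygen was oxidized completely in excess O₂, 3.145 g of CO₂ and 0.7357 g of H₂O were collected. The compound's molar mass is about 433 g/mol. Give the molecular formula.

C28H32O4

mol C = 3.145 g CO₂ ÷ 44.009 g/mol = 0.071463 mol
mol H = 2 × 0.7357 g H₂O ÷ 18.015 g/mol = 0.081676 mol
mass O = 1.104 − (0.85834 + 0.082330) = 0.16333 g → mol O = 0.16333 ÷ 15.999 = 0.010209 mol
Divide by the smallest (0.010209 mol): C 7.000, H 8.001, O 1.000
Empirical formula: C7H8O
Empirical-formula mass = 108.14 g/mol; 433 ÷ 108.14 ≈ 4, so the molecular formula is C28H32O4.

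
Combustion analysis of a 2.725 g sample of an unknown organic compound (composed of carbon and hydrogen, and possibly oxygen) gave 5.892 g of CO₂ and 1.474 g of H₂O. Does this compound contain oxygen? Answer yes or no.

mol C = 5.892 g CO₂ ÷ 44.009 g/mol = 0.13388 mol
mol H = 2 × 1.474 g H₂O ÷ 18.015 g/mol = 0.16364 mol
C and H account for only 1.7730 g of the 2.725 g sample; the remaining 0.95200 g must be oxygen.

yes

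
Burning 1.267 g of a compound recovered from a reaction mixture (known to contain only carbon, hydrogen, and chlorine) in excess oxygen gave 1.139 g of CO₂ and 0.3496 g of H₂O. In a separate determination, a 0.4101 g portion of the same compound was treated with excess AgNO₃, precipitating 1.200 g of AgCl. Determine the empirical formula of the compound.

mol C = 1.139 g CO₂ ÷ 44.009 g/mol = 0.025881 mol
mol H = 2 × 0.3496 g H₂O ÷ 18.015 g/mol = 0.038812 mol
From the AgCl data: mol Cl per gram of compound = (1.200 ÷ 143.318) ÷ 0.4101 = 0.020417 mol/g, so in the 1.267 g combustion sample mol Cl = 0.025868 mol
Divide by the smallest (0.025868 mol): C 1.000, H 1.500, Cl 1.000
Multiplying each by 2 gives whole numbers: C 2.00, H 3.00, Cl 2.00

C2H3Cl2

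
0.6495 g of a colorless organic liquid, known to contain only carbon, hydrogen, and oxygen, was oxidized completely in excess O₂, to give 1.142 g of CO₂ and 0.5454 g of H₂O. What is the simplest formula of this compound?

C3H7O2

mol C = 1.142 g CO₂ ÷ 44.009 g/mol = 0.025949 mol
mol H = 2 × 0.5454 g H₂O ÷ 18.015 g/mol = 0.060550 mol
mass O = 0.6495 − (0.31168 + 0.061034) = 0.27679 g → mol O = 0.27679 ÷ 15.999 = 0.017300 mol
Divide by the smallest (0.017300 mol): C 1.500, H 3.500, O 1.000
Multiplying each by 2 gives whole numbers: C 3.00, H 7.00, O 2.00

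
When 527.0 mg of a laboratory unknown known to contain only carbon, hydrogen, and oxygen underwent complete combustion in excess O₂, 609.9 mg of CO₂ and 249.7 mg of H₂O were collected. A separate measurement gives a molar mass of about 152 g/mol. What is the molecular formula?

C4H8O6

mol C = 0.6099 g CO₂ ÷ 44.009 g/mol = 0.013859 mol
mol H = 2 × 0.2497 g H₂O ÷ 18.015 g/mol = 0.027721 mol
mass O = 0.5270 − (0.16645 + 0.027943) = 0.33260 g → mol O = 0.33260 ÷ 15.999 = 0.020789 mol
Divide by the smallest (0.013859 mol): C 1.000, H 2.000, O 1.500
Multiplying each by 2 gives whole numbers: C 2.00, H 4.00, O 3.00
Empirical formula: C2H4O3
Empirical-formula mass = 76.05 g/mol; 152 ÷ 76.05 ≈ 2, so the molecular formula is C4H8O6.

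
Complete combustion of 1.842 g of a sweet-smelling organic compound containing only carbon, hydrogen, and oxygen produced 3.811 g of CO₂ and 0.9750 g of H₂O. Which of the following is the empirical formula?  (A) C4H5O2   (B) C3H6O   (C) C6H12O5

mol C = 3.811 g CO₂ ÷ 44.009 g/mol = 0.086596 mol
mol H = 2 × 0.9750 g H₂O ÷ 18.015 g/mol = 0.10824 mol
mass O = 1.842 − (1.0401 + 0.10911) = 0.69279 g → mol O = 0.69279 ÷ 15.999 = 0.043302 mol
Divide by the smallest (0.043302 mol): C 2.000, H 2.500, O 1.000
Multiplying each by 2 gives whole numbers: C 4.00, H 5.00, O 2.00

(A) C4H5O2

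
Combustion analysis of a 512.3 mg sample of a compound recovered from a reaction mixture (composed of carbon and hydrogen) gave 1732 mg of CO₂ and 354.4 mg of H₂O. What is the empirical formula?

mol C = 1.732 g CO₂ ÷ 44.009 g/mol = 0.039356 mol
mol H = 2 × 0.3544 g H₂O ÷ 18.015 g/mol = 0.039345 mol
Divide by the smallest (0.039345 mol): C 1.000, H 1.000

CH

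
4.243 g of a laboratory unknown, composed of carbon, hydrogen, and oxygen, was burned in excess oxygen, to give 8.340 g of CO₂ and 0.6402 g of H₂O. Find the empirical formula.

C8H3O5

mol C = 8.340 g CO₂ ÷ 44.009 g/mol = 0.18951 mol
mol H = 2 × 0.6402 g H₂O ÷ 18.015 g/mol = 0.071074 mol
mass O = 4.243 − (2.2762 + 0.071643) = 1.8952 g → mol O = 1.8952 ÷ 15.999 = 0.11846 mol
Divide by the smallest (0.071074 mol): C 2.666, H 1.000, O 1.667
Multiplying each by 3 gives whole numbers: C 8.00, H 3.00, O 5.00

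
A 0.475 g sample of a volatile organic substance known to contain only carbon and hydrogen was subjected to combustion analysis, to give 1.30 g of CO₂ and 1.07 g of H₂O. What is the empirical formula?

CH4

mol C = 1.30 g CO₂ ÷ 44.009 g/mol = 0.02954 mol
mol H = 2 × 1.07 g H₂O ÷ 18.015 g/mol = 0.1188 mol
Divide by the smallest (0.02954 mol): C 1.000, H 4.021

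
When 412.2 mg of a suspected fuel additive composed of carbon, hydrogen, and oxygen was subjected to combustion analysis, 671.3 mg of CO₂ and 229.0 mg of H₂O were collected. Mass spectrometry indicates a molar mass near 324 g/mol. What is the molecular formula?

mol C = 0.6713 g CO₂ ÷ 44.009 g/mol = 0.015254 mol
mol H = 2 × 0.2290 g H₂O ÷ 18.015 g/mol = 0.025423 mol
mass O = 0.4122 − (0.18321 + 0.025627) = 0.20336 g → mol O = 0.20336 ÷ 15.999 = 0.012711 mol
Divide by the smallest (0.012711 mol): C 1.200, H 2.000, O 1.000
Multiplying each by 5 gives whole numbers: C 6.00, H 10.00, O 5.00
Empirical formula: C6H10O5
Empirical-formula mass = 162.14 g/mol; 324 ÷ 162.14 ≈ 2, so the molecular formula is C12H20O10.

C12H20O10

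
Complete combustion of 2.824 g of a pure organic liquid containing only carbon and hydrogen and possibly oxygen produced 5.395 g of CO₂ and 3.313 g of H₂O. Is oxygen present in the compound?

mol C = 5.395 g CO₂ ÷ 44.009 g/mol = 0.12259 mol
mol H = 2 × 3.313 g H₂O ÷ 18.015 g/mol = 0.36780 mol
C and H account for only 1.8432 g of the 2.824 g sample; the remaining 0.98084 g must be oxygen.

yes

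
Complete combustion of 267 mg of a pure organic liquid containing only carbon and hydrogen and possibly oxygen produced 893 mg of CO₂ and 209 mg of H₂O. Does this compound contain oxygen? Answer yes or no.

mol C = 0.893 g CO₂ ÷ 44.009 g/mol = 0.02029 mol
mol H = 2 × 0.209 g H₂O ÷ 18.015 g/mol = 0.02320 mol
C and H together account for 0.2671 g — essentially the entire 0.267 g sample — so the compound contains no oxygen.

no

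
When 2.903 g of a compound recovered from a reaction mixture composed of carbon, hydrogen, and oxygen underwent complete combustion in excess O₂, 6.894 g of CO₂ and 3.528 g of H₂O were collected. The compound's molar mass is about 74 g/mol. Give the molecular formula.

C4H10O

mol C = 6.894 g CO₂ ÷ 44.009 g/mol = 0.15665 mol
mol H = 2 × 3.528 g H₂O ÷ 18.015 g/mol = 0.39167 mol
mass O = 2.903 − (1.8815 + 0.39481) = 0.62667 g → mol O = 0.62667 ÷ 15.999 = 0.039169 mol
Divide by the smallest (0.039169 mol): C 3.999, H 9.999, O 1.000
Empirical formula: C4H10O
Empirical-formula mass = 74.12 g/mol; 74 ÷ 74.12 ≈ 1, so the molecular formula is C4H10O.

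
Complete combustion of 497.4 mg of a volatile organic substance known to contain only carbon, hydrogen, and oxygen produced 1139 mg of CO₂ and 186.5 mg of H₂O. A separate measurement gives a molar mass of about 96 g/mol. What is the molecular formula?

C5H4O2

mol C = 1.139 g CO₂ ÷ 44.009 g/mol = 0.025881 mol
mol H = 2 × 0.1865 g H₂O ÷ 18.015 g/mol = 0.020705 mol
mass O = 0.4974 − (0.31086 + 0.020871) = 0.16567 g → mol O = 0.16567 ÷ 15.999 = 0.010355 mol
Divide by the smallest (0.010355 mol): C 2.499, H 1.999, O 1.000
Multiplying each by 2 gives whole numbers: C 5.00, H 4.00, O 2.00
Empirical formula: C5H4O2
Empirical-formula mass = 96.08 g/mol; 96 ÷ 96.08 ≈ 1, so the molecular formula is C5H4O2.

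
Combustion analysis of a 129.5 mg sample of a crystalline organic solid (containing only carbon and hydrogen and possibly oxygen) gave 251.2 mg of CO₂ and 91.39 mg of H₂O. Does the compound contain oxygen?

yes

mol C = 0.2512 g CO₂ ÷ 44.009 g/mol = 0.0057079 mol
mol H = 2 × 0.09139 g H₂O ÷ 18.015 g/mol = 0.010146 mol
C and H account for only 0.078785 g of the 0.1295 g sample; the remaining 0.050715 g must be oxygen.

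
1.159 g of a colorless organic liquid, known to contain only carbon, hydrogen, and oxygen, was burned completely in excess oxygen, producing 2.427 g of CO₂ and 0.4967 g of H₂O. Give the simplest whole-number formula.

mol C = 2.427 g CO₂ ÷ 44.009 g/mol = 0.055148 mol
mol H = 2 × 0.4967 g H₂O ÷ 18.015 g/mol = 0.055143 mol
mass O = 1.159 − (0.66238 + 0.055584) = 0.44104 g → mol O = 0.44104 ÷ 15.999 = 0.027566 mol
Divide by the smallest (0.027566 mol): C 2.001, H 2.000, O 1.000

C2H2O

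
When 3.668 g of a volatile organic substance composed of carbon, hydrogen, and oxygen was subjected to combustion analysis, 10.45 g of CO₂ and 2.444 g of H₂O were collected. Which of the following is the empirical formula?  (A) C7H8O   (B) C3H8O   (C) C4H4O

(A) C7H8O

mol C = 10.45 g CO₂ ÷ 44.009 g/mol = 0.23745 mol
mol H = 2 × 2.444 g H₂O ÷ 18.015 g/mol = 0.27133 mol
mass O = 3.668 − (2.8520 + 0.27350) = 0.54247 g → mol O = 0.54247 ÷ 15.999 = 0.033907 mol
Divide by the smallest (0.033907 mol): C 7.003, H 8.002, O 1.000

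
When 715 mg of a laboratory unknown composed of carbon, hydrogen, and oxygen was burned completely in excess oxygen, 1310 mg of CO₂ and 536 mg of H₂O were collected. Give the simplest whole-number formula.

C8H16O5

mol C = 1.31 g CO₂ ÷ 44.009 g/mol = 0.02977 mol
mol H = 2 × 0.536 g H₂O ÷ 18.015 g/mol = 0.05951 mol
mass O = 0.715 − (0.3575 + 0.05998) = 0.2975 g → mol O = 0.2975 ÷ 15.999 = 0.01859 mol
Divide by the smallest (0.01859 mol): C 1.601, H 3.200, O 1.000
Multiplying each by 5 gives whole numbers: C 8.00, H 16.00, O 5.00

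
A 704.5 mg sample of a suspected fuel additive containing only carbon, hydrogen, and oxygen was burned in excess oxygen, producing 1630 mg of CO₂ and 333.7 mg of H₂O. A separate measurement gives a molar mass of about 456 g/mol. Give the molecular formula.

mol C = 1.630 g CO₂ ÷ 44.009 g/mol = 0.037038 mol
mol H = 2 × 0.3337 g H₂O ÷ 18.015 g/mol = 0.037047 mol
mass O = 0.7045 − (0.44486 + 0.037343) = 0.22229 g → mol O = 0.22229 ÷ 15.999 = 0.013894 mol
Divide by the smallest (0.013894 mol): C 2.666, H 2.666, O 1.000
Multiplying each by 3 gives whole numbers: C 8.00, H 8.00, O 3.00
Empirical formula: C8H8O3
Empirical-formula mass = 152.15 g/mol; 456 ÷ 152.15 ≈ 3, so the molecular formula is C24H24O9.

C24H24O9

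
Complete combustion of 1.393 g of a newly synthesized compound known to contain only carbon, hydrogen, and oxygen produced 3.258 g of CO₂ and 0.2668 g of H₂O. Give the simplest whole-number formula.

mol C = 3.258 g CO₂ ÷ 44.009 g/mol = 0.074030 mol
mol H = 2 × 0.2668 g H₂O ÷ 18.015 g/mol = 0.029620 mol
mass O = 1.393 − (0.88918 + 0.029857) = 0.47397 g → mol O = 0.47397 ÷ 15.999 = 0.029625 mol
Divide by the smallest (0.029620 mol): C 2.499, H 1.000, O 1.000
Multiplying each by 2 gives whole numbers: C 5.00, H 2.00, O 2.00

C5H2O2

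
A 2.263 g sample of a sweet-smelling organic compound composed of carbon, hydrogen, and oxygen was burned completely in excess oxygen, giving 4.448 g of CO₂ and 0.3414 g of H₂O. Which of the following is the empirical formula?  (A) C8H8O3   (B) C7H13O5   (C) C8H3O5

mol C = 4.448 g CO₂ ÷ 44.009 g/mol = 0.10107 mol
mol H = 2 × 0.3414 g H₂O ÷ 18.015 g/mol = 0.037902 mol
mass O = 2.263 − (1.2140 + 0.038205) = 1.0108 g → mol O = 1.0108 ÷ 15.999 = 0.063181 mol
Divide by the smallest (0.037902 mol): C 2.667, H 1.000, O 1.667
Multiplying each by 3 gives whole numbers: C 8.00, H 3.00, O 5.00

(C) C8H3O5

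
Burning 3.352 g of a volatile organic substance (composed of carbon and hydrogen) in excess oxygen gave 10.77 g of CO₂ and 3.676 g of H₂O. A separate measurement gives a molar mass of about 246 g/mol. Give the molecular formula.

mol C = 10.77 g CO₂ ÷ 44.009 g/mol = 0.24472 mol
mol H = 2 × 3.676 g H₂O ÷ 18.015 g/mol = 0.40810 mol
Divide by the smallest (0.24472 mol): C 1.000, H 1.668
Multiplying each by 3 gives whole numbers: C 3.00, H 5.00
Empirical formula: C3H5
Empirical-formula mass = 41.07 g/mol; 246 ÷ 41.07 ≈ 6, so the molecular formula is C18H30.

C18H30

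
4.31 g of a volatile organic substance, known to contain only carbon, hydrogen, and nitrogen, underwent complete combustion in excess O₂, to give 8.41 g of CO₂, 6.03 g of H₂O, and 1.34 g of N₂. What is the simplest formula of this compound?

C2H7N

mol C = 8.41 g CO₂ ÷ 44.009 g/mol = 0.1911 mol
mol H = 2 × 6.03 g H₂O ÷ 18.015 g/mol = 0.6694 mol
mol N = 2 × 1.34 g N₂ ÷ 28.014 g/mol = 0.09567 mol
Divide by the smallest (0.09567 mol): C 1.998, H 6.998, N 1.000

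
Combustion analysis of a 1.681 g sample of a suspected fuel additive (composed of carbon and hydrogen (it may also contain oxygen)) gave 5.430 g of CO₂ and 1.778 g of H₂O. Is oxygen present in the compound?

no

mol C = 5.430 g CO₂ ÷ 44.009 g/mol = 0.12338 mol
mol H = 2 × 1.778 g H₂O ÷ 18.015 g/mol = 0.19739 mol
C and H together account for 1.6809 g — essentially the entire 1.681 g sample — so the compound contains no oxygen.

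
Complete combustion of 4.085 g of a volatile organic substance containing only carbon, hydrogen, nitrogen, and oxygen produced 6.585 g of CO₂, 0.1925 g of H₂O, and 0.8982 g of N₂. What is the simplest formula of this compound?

mol C = 6.585 g CO₂ ÷ 44.009 g/mol = 0.14963 mol
mol H = 2 × 0.1925 g H₂O ÷ 18.015 g/mol = 0.021371 mol
mol N = 2 × 0.8982 g N₂ ÷ 28.014 g/mol = 0.064125 mol
mass O = 4.085 − (1.7972 + 0.021542 + 0.89820) = 1.3681 g → mol O = 1.3681 ÷ 15.999 = 0.085510 mol
Divide by the smallest (0.021371 mol): C 7.001, H 1.000, N 3.001, O 4.001

C7HN3O4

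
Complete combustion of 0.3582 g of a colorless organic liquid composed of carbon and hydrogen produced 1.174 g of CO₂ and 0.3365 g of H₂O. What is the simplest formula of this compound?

C5H7

mol C = 1.174 g CO₂ ÷ 44.009 g/mol = 0.026676 mol
mol H = 2 × 0.3365 g H₂O ÷ 18.015 g/mol = 0.037358 mol
Divide by the smallest (0.026676 mol): C 1.000, H 1.400
Multiplying each by 5 gives whole numbers: C 5.00, H 7.00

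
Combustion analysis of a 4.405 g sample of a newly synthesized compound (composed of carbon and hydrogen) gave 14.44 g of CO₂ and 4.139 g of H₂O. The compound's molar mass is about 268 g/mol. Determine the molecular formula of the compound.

C20H28

mol C = 14.44 g CO₂ ÷ 44.009 g/mol = 0.32811 mol
mol H = 2 × 4.139 g H₂O ÷ 18.015 g/mol = 0.45951 mol
Divide by the smallest (0.32811 mol): C 1.000, H 1.400
Multiplying each by 5 gives whole numbers: C 5.00, H 7.00
Empirical formula: C5H7
Empirical-formula mass = 67.11 g/mol; 268 ÷ 67.11 ≈ 4, so the molecular formula is C20H28.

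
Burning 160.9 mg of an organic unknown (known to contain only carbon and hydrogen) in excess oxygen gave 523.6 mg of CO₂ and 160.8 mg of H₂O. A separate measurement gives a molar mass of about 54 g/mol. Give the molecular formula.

mol C = 0.5236 g CO₂ ÷ 44.009 g/mol = 0.011898 mol
mol H = 2 × 0.1608 g H₂O ÷ 18.015 g/mol = 0.017852 mol
Divide by the smallest (0.011898 mol): C 1.000, H 1.500
Multiplying each by 2 gives whole numbers: C 2.00, H 3.00
Empirical formula: C2H3
Empirical-formula mass = 27.05 g/mol; 54 ÷ 27.05 ≈ 2, so the molecular formula is C4H6.

C4H6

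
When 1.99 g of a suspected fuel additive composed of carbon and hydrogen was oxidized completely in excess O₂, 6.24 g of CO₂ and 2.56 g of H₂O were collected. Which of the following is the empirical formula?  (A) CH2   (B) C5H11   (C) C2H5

mol C = 6.24 g CO₂ ÷ 44.009 g/mol = 0.1418 mol
mol H = 2 × 2.56 g H₂O ÷ 18.015 g/mol = 0.2842 mol
Divide by the smallest (0.1418 mol): C 1.000, H 2.004

(A) CH2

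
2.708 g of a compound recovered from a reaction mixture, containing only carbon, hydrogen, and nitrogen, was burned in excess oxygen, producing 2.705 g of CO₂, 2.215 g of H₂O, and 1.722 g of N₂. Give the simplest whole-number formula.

CH4N2

mol C = 2.705 g CO₂ ÷ 44.009 g/mol = 0.061465 mol
mol H = 2 × 2.215 g H₂O ÷ 18.015 g/mol = 0.24591 mol
mol N = 2 × 1.722 g N₂ ÷ 28.014 g/mol = 0.12294 mol
Divide by the smallest (0.061465 mol): C 1.000, H 4.001, N 2.000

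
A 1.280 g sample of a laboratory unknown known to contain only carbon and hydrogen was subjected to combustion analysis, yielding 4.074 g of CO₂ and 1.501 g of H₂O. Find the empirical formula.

C5H9

mol C = 4.074 g CO₂ ÷ 44.009 g/mol = 0.092572 mol
mol H = 2 × 1.501 g H₂O ÷ 18.015 g/mol = 0.16664 mol
Divide by the smallest (0.092572 mol): C 1.000, H 1.800
Multiplying each by 5 gives whole numbers: C 5.00, H 9.00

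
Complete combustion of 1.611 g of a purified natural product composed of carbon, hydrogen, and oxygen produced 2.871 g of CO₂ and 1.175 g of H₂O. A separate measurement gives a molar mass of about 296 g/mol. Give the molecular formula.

mol C = 2.871 g CO₂ ÷ 44.009 g/mol = 0.065237 mol
mol H = 2 × 1.175 g H₂O ÷ 18.015 g/mol = 0.13045 mol
mass O = 1.611 − (0.78356 + 0.13149) = 0.69595 g → mol O = 0.69595 ÷ 15.999 = 0.043500 mol
Divide by the smallest (0.043500 mol): C 1.500, H 2.999, O 1.000
Multiplying each by 2 gives whole numbers: C 3.00, H 6.00, O 2.00
Empirical formula: C3H6O2
Empirical-formula mass = 74.08 g/mol; 296 ÷ 74.08 ≈ 4, so the molecular formula is C12H24O8.

C12H24O8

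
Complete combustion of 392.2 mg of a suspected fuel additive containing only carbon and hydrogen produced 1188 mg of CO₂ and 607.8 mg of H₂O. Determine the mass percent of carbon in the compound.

82.67%

mol C = 1.188 g CO₂ ÷ 44.009 g/mol = 0.026994 mol
mol H = 2 × 0.6078 g H₂O ÷ 18.015 g/mol = 0.067477 mol
mass % C = 0.32423 g ÷ 0.3922 g × 100%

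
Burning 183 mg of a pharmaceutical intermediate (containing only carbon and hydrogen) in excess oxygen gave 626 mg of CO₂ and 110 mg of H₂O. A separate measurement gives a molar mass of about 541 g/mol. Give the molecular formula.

mol C = 0.626 g CO₂ ÷ 44.009 g/mol = 0.01422 mol
mol H = 2 × 0.110 g H₂O ÷ 18.015 g/mol = 0.01221 mol
Divide by the smallest (0.01221 mol): C 1.165, H 1.000
Multiplying each by 6 gives whole numbers: C 6.99, H 6.00
Empirical formula: C7H6
Empirical-formula mass = 90.12 g/mol; 541 ÷ 90.12 ≈ 6, so the molecular formula is C42H36.

C42H36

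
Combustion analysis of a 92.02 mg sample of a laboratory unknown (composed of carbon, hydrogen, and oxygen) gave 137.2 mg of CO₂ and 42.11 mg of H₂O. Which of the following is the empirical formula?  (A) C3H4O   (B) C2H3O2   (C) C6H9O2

mol C = 0.1372 g CO₂ ÷ 44.009 g/mol = 0.0031175 mol
mol H = 2 × 0.04211 g H₂O ÷ 18.015 g/mol = 0.0046750 mol
mass O = 0.09202 − (0.037445 + 0.0047124) = 0.049863 g → mol O = 0.049863 ÷ 15.999 = 0.0031166 mol
Divide by the smallest (0.0031166 mol): C 1.000, H 1.500, O 1.000
Multiplying each by 2 gives whole numbers: C 2.00, H 3.00, O 2.00

(B) C2H3O2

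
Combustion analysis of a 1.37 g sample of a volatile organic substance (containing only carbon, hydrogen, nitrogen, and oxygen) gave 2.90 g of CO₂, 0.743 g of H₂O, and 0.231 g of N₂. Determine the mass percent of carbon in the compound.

57.8%

mol C = 2.90 g CO₂ ÷ 44.009 g/mol = 0.06590 mol
mol H = 2 × 0.743 g H₂O ÷ 18.015 g/mol = 0.08249 mol
mol N = 2 × 0.231 g N₂ ÷ 28.014 g/mol = 0.01649 mol
mass O = 1.37 − (0.7915 + 0.08315 + 0.2310) = 0.2644 g → mol O = 0.2644 ÷ 15.999 = 0.01652 mol
mass % C = 0.7915 g ÷ 1.37 g × 100%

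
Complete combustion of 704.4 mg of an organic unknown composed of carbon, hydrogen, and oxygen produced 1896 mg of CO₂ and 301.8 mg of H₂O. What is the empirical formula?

C9H7O2

mol C = 1.896 g CO₂ ÷ 44.009 g/mol = 0.043082 mol
mol H = 2 × 0.3018 g H₂O ÷ 18.015 g/mol = 0.033505 mol
mass O = 0.7044 − (0.51746 + 0.033773) = 0.15317 g → mol O = 0.15317 ÷ 15.999 = 0.0095736 mol
Divide by the smallest (0.0095736 mol): C 4.500, H 3.500, O 1.000
Multiplying each by 2 gives whole numbers: C 9.00, H 7.00, O 2.00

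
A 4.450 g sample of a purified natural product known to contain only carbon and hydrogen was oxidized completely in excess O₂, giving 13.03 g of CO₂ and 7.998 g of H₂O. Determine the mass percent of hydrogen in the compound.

20.11%

mol C = 13.03 g CO₂ ÷ 44.009 g/mol = 0.29608 mol
mol H = 2 × 7.998 g H₂O ÷ 18.015 g/mol = 0.88793 mol
mass % H = 0.89503 g ÷ 4.450 g × 100%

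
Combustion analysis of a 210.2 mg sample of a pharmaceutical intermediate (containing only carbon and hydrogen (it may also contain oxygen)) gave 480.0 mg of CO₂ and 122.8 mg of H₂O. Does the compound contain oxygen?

yes

mol C = 0.4800 g CO₂ ÷ 44.009 g/mol = 0.010907 mol
mol H = 2 × 0.1228 g H₂O ÷ 18.015 g/mol = 0.013633 mol
C and H account for only 0.14474 g of the 0.2102 g sample; the remaining 0.065456 g must be oxygen.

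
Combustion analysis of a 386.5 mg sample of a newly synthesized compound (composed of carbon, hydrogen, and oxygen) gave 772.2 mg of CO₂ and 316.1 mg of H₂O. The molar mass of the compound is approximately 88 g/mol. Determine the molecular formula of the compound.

mol C = 0.7722 g CO₂ ÷ 44.009 g/mol = 0.017546 mol
mol H = 2 × 0.3161 g H₂O ÷ 18.015 g/mol = 0.035093 mol
mass O = 0.3865 − (0.21075 + 0.035374) = 0.14038 g → mol O = 0.14038 ÷ 15.999 = 0.0087741 mol
Divide by the smallest (0.0087741 mol): C 2.000, H 4.000, O 1.000
Empirical formula: C2H4O
Empirical-formula mass = 44.05 g/mol; 88 ÷ 44.05 ≈ 2, so the molecular formula is C4H8O2.

C4H8O2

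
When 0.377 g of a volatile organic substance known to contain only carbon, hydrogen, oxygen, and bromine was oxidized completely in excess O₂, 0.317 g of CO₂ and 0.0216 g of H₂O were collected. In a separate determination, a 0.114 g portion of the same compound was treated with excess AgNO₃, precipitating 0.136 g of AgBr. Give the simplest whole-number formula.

mol C = 0.317 g CO₂ ÷ 44.009 g/mol = 0.007203 mol
mol H = 2 × 0.0216 g H₂O ÷ 18.015 g/mol = 0.002398 mol
From the AgBr data: mol Br per gram of compound = (0.136 ÷ 187.772) ÷ 0.114 = 0.006353 mol/g, so in the 0.377 g combustion sample mol Br = 0.002395 mol
mass O = 0.377 − (0.08652 + 0.002417 + 0.1914) = 0.09668 g → mol O = 0.09668 ÷ 15.999 = 0.006043 mol
Divide by the smallest (0.002395 mol): C 3.007, H 1.001, Br 1.000, O 2.523
Multiplying each by 2 gives whole numbers: C 6.01, H 2.00, Br 2.00, O 5.05

C6H2Br2O5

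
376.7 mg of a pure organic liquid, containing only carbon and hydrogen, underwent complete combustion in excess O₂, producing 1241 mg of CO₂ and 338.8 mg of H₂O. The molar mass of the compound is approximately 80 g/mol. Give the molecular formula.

C6H8

mol C = 1.241 g CO₂ ÷ 44.009 g/mol = 0.028199 mol
mol H = 2 × 0.3388 g H₂O ÷ 18.015 g/mol = 0.037613 mol
Divide by the smallest (0.028199 mol): C 1.000, H 1.334
Multiplying each by 3 gives whole numbers: C 3.00, H 4.00
Empirical formula: C3H4
Empirical-formula mass = 40.06 g/mol; 80 ÷ 40.06 ≈ 2, so the molecular formula is C6H8.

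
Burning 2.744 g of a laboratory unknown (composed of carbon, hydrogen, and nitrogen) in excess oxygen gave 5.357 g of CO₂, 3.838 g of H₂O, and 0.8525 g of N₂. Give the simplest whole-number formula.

mol C = 5.357 g CO₂ ÷ 44.009 g/mol = 0.12173 mol
mol H = 2 × 3.838 g H₂O ÷ 18.015 g/mol = 0.42609 mol
mol N = 2 × 0.8525 g N₂ ÷ 28.014 g/mol = 0.060862 mol
Divide by the smallest (0.060862 mol): C 2.000, H 7.001, N 1.000

C2H7N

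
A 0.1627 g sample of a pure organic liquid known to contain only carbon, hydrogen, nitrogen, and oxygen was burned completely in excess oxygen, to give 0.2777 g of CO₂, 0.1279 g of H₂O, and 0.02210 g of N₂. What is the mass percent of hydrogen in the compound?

8.80%

mol C = 0.2777 g CO₂ ÷ 44.009 g/mol = 0.0063101 mol
mol H = 2 × 0.1279 g H₂O ÷ 18.015 g/mol = 0.014199 mol
mol N = 2 × 0.02210 g N₂ ÷ 28.014 g/mol = 0.0015778 mol
mass O = 0.1627 − (0.075790 + 0.014313 + 0.022100) = 0.050497 g → mol O = 0.050497 ÷ 15.999 = 0.0031562 mol
mass % H = 0.014313 g ÷ 0.1627 g × 100%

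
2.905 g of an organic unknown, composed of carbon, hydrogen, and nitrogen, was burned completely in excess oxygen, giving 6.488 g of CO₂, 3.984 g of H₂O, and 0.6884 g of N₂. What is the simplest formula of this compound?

C3H9N

mol C = 6.488 g CO₂ ÷ 44.009 g/mol = 0.14742 mol
mol H = 2 × 3.984 g H₂O ÷ 18.015 g/mol = 0.44230 mol
mol N = 2 × 0.6884 g N₂ ÷ 28.014 g/mol = 0.049147 mol
Divide by the smallest (0.049147 mol): C 3.000, H 9.000, N 1.000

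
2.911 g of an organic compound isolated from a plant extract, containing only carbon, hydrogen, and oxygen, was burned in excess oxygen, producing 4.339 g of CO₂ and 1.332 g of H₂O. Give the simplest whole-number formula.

C2H3O2

mol C = 4.339 g CO₂ ÷ 44.009 g/mol = 0.098593 mol
mol H = 2 × 1.332 g H₂O ÷ 18.015 g/mol = 0.14788 mol
mass O = 2.911 − (1.1842 + 0.14906) = 1.5777 g → mol O = 1.5777 ÷ 15.999 = 0.098615 mol
Divide by the smallest (0.098593 mol): C 1.000, H 1.500, O 1.000
Multiplying each by 2 gives whole numbers: C 2.00, H 3.00, O 2.00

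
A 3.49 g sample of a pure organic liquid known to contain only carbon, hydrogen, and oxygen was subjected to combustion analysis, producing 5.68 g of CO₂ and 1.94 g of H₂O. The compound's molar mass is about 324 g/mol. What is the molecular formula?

C12H20O10

mol C = 5.68 g CO₂ ÷ 44.009 g/mol = 0.1291 mol
mol H = 2 × 1.94 g H₂O ÷ 18.015 g/mol = 0.2154 mol
mass O = 3.49 − (1.550 + 0.2171) = 1.723 g → mol O = 1.723 ÷ 15.999 = 0.1077 mol
Divide by the smallest (0.1077 mol): C 1.199, H 2.000, O 1.000
Multiplying each by 5 gives whole numbers: C 5.99, H 10.00, O 5.00
Empirical formula: C6H10O5
Empirical-formula mass = 162.14 g/mol; 324 ÷ 162.14 ≈ 2, so the molecular formula is C12H20O10.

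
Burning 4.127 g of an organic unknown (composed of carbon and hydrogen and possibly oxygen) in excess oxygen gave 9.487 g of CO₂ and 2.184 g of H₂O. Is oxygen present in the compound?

yes

mol C = 9.487 g CO₂ ÷ 44.009 g/mol = 0.21557 mol
mol H = 2 × 2.184 g H₂O ÷ 18.015 g/mol = 0.24246 mol
C and H account for only 2.8336 g of the 4.127 g sample; the remaining 1.2934 g must be oxygen.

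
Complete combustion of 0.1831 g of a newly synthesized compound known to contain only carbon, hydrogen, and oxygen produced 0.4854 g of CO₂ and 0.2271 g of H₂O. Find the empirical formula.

mol C = 0.4854 g CO₂ ÷ 44.009 g/mol = 0.011030 mol
mol H = 2 × 0.2271 g H₂O ÷ 18.015 g/mol = 0.025212 mol
mass O = 0.1831 − (0.13248 + 0.025414) = 0.025210 g → mol O = 0.025210 ÷ 15.999 = 0.0015757 mol
Divide by the smallest (0.0015757 mol): C 7.000, H 16.001, O 1.000

C7H16O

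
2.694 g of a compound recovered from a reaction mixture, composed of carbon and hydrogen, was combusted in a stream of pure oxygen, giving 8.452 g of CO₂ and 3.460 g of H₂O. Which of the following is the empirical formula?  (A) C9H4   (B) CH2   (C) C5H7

mol C = 8.452 g CO₂ ÷ 44.009 g/mol = 0.19205 mol
mol H = 2 × 3.460 g H₂O ÷ 18.015 g/mol = 0.38412 mol
Divide by the smallest (0.19205 mol): C 1.000, H 2.000

(B) CH2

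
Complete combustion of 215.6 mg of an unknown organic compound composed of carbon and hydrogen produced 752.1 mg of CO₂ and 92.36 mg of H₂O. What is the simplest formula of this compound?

mol C = 0.7521 g CO₂ ÷ 44.009 g/mol = 0.017090 mol
mol H = 2 × 0.09236 g H₂O ÷ 18.015 g/mol = 0.010254 mol
Divide by the smallest (0.010254 mol): C 1.667, H 1.000
Multiplying each by 3 gives whole numbers: C 5.00, H 3.00

C5H3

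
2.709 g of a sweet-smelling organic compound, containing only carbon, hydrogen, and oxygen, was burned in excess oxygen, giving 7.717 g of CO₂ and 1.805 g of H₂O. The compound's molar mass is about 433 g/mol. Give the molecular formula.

C28H32O4

mol C = 7.717 g CO₂ ÷ 44.009 g/mol = 0.17535 mol
mol H = 2 × 1.805 g H₂O ÷ 18.015 g/mol = 0.20039 mol
mass O = 2.709 − (2.1061 + 0.20199) = 0.40087 g → mol O = 0.40087 ÷ 15.999 = 0.025056 mol
Divide by the smallest (0.025056 mol): C 6.998, H 7.998, O 1.000
Empirical formula: C7H8O
Empirical-formula mass = 108.14 g/mol; 433 ÷ 108.14 ≈ 4, so the molecular formula is C28H32O4.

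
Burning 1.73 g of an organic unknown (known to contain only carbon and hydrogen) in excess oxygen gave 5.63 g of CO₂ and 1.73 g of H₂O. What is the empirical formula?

mol C = 5.63 g CO₂ ÷ 44.009 g/mol = 0.1279 mol
mol H = 2 × 1.73 g H₂O ÷ 18.015 g/mol = 0.1921 mol
Divide by the smallest (0.1279 mol): C 1.000, H 1.501
Multiplying each by 2 gives whole numbers: C 2.00, H 3.00

C2H3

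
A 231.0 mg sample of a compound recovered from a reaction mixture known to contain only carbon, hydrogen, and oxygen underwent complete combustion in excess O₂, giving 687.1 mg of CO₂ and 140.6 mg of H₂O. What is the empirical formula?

mol C = 0.6871 g CO₂ ÷ 44.009 g/mol = 0.015613 mol
mol H = 2 × 0.1406 g H₂O ÷ 18.015 g/mol = 0.015609 mol
mass O = 0.2310 − (0.18752 + 0.015734) = 0.027742 g → mol O = 0.027742 ÷ 15.999 = 0.0017340 mol
Divide by the smallest (0.0017340 mol): C 9.004, H 9.002, O 1.000

C9H9O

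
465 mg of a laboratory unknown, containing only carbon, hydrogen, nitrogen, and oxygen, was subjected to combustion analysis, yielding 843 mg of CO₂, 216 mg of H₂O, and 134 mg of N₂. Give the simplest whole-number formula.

mol C = 0.843 g CO₂ ÷ 44.009 g/mol = 0.01916 mol
mol H = 2 × 0.216 g H₂O ÷ 18.015 g/mol = 0.02398 mol
mol N = 2 × 0.134 g N₂ ÷ 28.014 g/mol = 0.009567 mol
mass O = 0.465 − (0.2301 + 0.02417 + 0.1340) = 0.07676 g → mol O = 0.07676 ÷ 15.999 = 0.004798 mol
Divide by the smallest (0.004798 mol): C 3.993, H 4.998, N 1.994, O 1.000

C4H5N2O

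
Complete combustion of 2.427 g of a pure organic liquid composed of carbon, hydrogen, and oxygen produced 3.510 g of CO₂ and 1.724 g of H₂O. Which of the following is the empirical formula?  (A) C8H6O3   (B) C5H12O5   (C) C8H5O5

(B) C5H12O5

mol C = 3.510 g CO₂ ÷ 44.009 g/mol = 0.079756 mol
mol H = 2 × 1.724 g H₂O ÷ 18.015 g/mol = 0.19140 mol
mass O = 2.427 − (0.95795 + 0.19293) = 1.2761 g → mol O = 1.2761 ÷ 15.999 = 0.079762 mol
Divide by the smallest (0.079756 mol): C 1.000, H 2.400, O 1.000
Multiplying each by 5 gives whole numbers: C 5.00, H 12.00, O 5.00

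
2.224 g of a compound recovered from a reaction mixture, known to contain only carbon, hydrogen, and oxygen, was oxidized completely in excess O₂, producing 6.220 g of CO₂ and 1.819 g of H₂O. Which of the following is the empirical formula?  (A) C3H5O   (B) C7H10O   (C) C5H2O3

mol C = 6.220 g CO₂ ÷ 44.009 g/mol = 0.14133 mol
mol H = 2 × 1.819 g H₂O ÷ 18.015 g/mol = 0.20194 mol
mass O = 2.224 − (1.6976 + 0.20356) = 0.32287 g → mol O = 0.32287 ÷ 15.999 = 0.020181 mol
Divide by the smallest (0.020181 mol): C 7.003, H 10.007, O 1.000

(B) C7H10O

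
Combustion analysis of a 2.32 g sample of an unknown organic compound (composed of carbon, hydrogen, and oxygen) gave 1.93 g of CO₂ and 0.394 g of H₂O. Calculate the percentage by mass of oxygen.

75.4%

mol C = 1.93 g CO₂ ÷ 44.009 g/mol = 0.04385 mol
mol H = 2 × 0.394 g H₂O ÷ 18.015 g/mol = 0.04374 mol
mass O = 2.32 − (0.5267 + 0.04409) = 1.749 g → mol O = 1.749 ÷ 15.999 = 0.1093 mol
mass % O = 1.749 g ÷ 2.32 g × 100%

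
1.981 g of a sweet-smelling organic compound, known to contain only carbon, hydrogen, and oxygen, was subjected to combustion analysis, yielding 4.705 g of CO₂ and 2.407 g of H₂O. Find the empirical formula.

mol C = 4.705 g CO₂ ÷ 44.009 g/mol = 0.10691 mol
mol H = 2 × 2.407 g H₂O ÷ 18.015 g/mol = 0.26722 mol
mass O = 1.981 − (1.2841 + 0.26936) = 0.42755 g → mol O = 0.42755 ÷ 15.999 = 0.026723 mol
Divide by the smallest (0.026723 mol): C 4.001, H 10.000, O 1.000

C4H10O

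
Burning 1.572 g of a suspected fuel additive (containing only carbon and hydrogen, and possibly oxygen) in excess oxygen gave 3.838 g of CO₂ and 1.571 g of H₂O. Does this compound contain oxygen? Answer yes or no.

yes

mol C = 3.838 g CO₂ ÷ 44.009 g/mol = 0.087209 mol
mol H = 2 × 1.571 g H₂O ÷ 18.015 g/mol = 0.17441 mol
C and H account for only 1.2233 g of the 1.572 g sample; the remaining 0.34872 g must be oxygen.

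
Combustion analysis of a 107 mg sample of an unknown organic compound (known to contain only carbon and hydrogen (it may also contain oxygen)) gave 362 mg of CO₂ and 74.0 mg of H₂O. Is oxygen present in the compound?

mol C = 0.362 g CO₂ ÷ 44.009 g/mol = 0.008226 mol
mol H = 2 × 0.0740 g H₂O ÷ 18.015 g/mol = 0.008215 mol
C and H together account for 0.1071 g — essentially the entire 0.107 g sample — so the compound contains no oxygen.

no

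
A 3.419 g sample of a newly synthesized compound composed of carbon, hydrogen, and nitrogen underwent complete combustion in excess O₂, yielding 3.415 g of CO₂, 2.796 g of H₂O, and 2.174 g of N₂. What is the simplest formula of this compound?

CH4N2

mol C = 3.415 g CO₂ ÷ 44.009 g/mol = 0.077598 mol
mol H = 2 × 2.796 g H₂O ÷ 18.015 g/mol = 0.31041 mol
mol N = 2 × 2.174 g N₂ ÷ 28.014 g/mol = 0.15521 mol
Divide by the smallest (0.077598 mol): C 1.000, H 4.000, N 2.000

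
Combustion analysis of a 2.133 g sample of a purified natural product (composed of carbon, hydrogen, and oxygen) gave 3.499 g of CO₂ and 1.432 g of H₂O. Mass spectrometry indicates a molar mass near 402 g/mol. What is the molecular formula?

mol C = 3.499 g CO₂ ÷ 44.009 g/mol = 0.079506 mol
mol H = 2 × 1.432 g H₂O ÷ 18.015 g/mol = 0.15898 mol
mass O = 2.133 − (0.95495 + 0.16025) = 1.0178 g → mol O = 1.0178 ÷ 15.999 = 0.063616 mol
Divide by the smallest (0.063616 mol): C 1.250, H 2.499, O 1.000
Multiplying each by 4 gives whole numbers: C 5.00, H 10.00, O 4.00
Empirical formula: C5H10O4
Empirical-formula mass = 134.13 g/mol; 402 ÷ 134.13 ≈ 3, so the molecular formula is C15H30O12.

C15H30O12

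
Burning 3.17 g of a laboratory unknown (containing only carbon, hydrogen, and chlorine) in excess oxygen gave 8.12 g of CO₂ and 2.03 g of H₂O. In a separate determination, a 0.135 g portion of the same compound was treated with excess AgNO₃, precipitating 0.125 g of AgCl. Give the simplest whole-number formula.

C9H11Cl

mol C = 8.12 g CO₂ ÷ 44.009 g/mol = 0.1845 mol
mol H = 2 × 2.03 g H₂O ÷ 18.015 g/mol = 0.2254 mol
From the AgCl data: mol Cl per gram of compound = (0.125 ÷ 143.318) ÷ 0.135 = 0.006461 mol/g, so in the 3.17 g combustion sample mol Cl = 0.02048 mol
Divide by the smallest (0.02048 mol): C 9.009, H 11.004, Cl 1.000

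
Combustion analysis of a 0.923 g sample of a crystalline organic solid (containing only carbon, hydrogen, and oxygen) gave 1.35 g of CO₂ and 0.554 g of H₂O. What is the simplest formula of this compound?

mol C = 1.35 g CO₂ ÷ 44.009 g/mol = 0.03068 mol
mol H = 2 × 0.554 g H₂O ÷ 18.015 g/mol = 0.06150 mol
mass O = 0.923 − (0.3684 + 0.06200) = 0.4926 g → mol O = 0.4926 ÷ 15.999 = 0.03079 mol
Divide by the smallest (0.03068 mol): C 1.000, H 2.005, O 1.004

CH2O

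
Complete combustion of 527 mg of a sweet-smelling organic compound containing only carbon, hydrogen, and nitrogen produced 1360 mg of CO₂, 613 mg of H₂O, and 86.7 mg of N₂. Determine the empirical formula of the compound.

mol C = 1.36 g CO₂ ÷ 44.009 g/mol = 0.03090 mol
mol H = 2 × 0.613 g H₂O ÷ 18.015 g/mol = 0.06805 mol
mol N = 2 × 0.0867 g N₂ ÷ 28.014 g/mol = 0.006190 mol
Divide by the smallest (0.006190 mol): C 4.993, H 10.995, N 1.000

C5H11N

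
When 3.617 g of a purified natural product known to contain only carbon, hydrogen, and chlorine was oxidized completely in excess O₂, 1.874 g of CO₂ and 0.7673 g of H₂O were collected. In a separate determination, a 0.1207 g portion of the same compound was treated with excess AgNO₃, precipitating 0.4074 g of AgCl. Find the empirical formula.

mol C = 1.874 g CO₂ ÷ 44.009 g/mol = 0.042582 mol
mol H = 2 × 0.7673 g H₂O ÷ 18.015 g/mol = 0.085185 mol
From the AgCl data: mol Cl per gram of compound = (0.4074 ÷ 143.318) ÷ 0.1207 = 0.023551 mol/g, so in the 3.617 g combustion sample mol Cl = 0.085185 mol
Divide by the smallest (0.042582 mol): C 1.000, H 2.000, Cl 2.000

CH2Cl2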